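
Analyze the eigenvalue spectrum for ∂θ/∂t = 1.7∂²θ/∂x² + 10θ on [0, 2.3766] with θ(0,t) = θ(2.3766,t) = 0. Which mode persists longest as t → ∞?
Eigenvalues: λₙ = 1.7n²π²/2.3766² - 10.
First three modes:
  n=1: λ₁ = 1.7π²/2.3766² - 10 ≈ -7.029
  n=2: λ₂ = 6.8π²/2.3766² - 10 ≈ 1.882
  n=3: λ₃ = 15.3π²/2.3766² - 10 ≈ 16.735
Since 1.7π²/2.3766² ≈ 2.971 < 10, λ₁ < 0.
The n=1 mode grows fastest (−λₙ is largest for n=1) → dominates.
Asymptotic: θ ~ c₁ sin(πx/2.3766) e^{7.029t} (exponential growth at rate −λ₁ ≈ 7.029).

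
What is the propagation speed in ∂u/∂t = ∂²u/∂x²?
Infinite. The heat equation is parabolic, not hyperbolic, so disturbances propagate instantly.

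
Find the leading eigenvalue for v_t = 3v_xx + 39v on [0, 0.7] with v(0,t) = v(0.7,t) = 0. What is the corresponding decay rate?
Eigenvalues: λₙ = 3n²π²/0.7² - 39.
First three modes:
  n=1: λ₁ = 3π²/0.7² - 39 ≈ 21.426
  n=2: λ₂ = 12π²/0.7² - 39 ≈ 202.705
  n=3: λ₃ = 27π²/0.7² - 39 ≈ 504.835
Since 3π²/0.7² ≈ 60.426 > 39, all λₙ > 0.
The n=1 mode decays slowest → dominates as t → ∞.
Asymptotic: v ~ c₁ sin(πx/0.7) e^{-λ₁t} with decay rate λ₁ ≈ 21.426.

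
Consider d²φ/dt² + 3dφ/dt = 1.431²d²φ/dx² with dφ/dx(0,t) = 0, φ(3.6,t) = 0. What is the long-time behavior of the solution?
As t → ∞, φ → 0. Damping (γ=3) dissipates energy; oscillations decay exponentially.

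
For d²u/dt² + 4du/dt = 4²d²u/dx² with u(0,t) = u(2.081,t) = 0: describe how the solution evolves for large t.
u → 0. Damping (γ=4) dissipates energy; oscillations decay exponentially.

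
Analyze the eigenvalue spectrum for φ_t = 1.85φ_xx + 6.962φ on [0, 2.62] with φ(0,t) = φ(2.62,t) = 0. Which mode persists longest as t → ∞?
Eigenvalues: λₙ = 1.85n²π²/2.62² - 6.962.
First three modes:
  n=1: λ₁ = 1.85π²/2.62² - 6.962 ≈ -4.302
  n=2: λ₂ = 7.4π²/2.62² - 6.962 ≈ 3.678
  n=3: λ₃ = 16.65π²/2.62² - 6.962 ≈ 16.977
Since 1.85π²/2.62² ≈ 2.66 < 6.962, λ₁ < 0.
The n=1 mode grows fastest (−λₙ is largest for n=1) → dominates.
Asymptotic: φ ~ c₁ sin(πx/2.62) e^{4.302t} (exponential growth at rate −λ₁ ≈ 4.302).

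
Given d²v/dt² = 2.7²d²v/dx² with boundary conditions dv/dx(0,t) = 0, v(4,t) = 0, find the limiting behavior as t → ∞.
v oscillates (no decay). Energy is conserved; the solution oscillates indefinitely as standing waves.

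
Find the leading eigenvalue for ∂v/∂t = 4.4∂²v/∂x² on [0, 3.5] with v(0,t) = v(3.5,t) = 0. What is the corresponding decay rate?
Eigenvalues: λₙ = 4.4n²π²/3.5².
First three modes:
  n=1: λ₁ = 4.4π²/3.5² ≈ 3.545
  n=2: λ₂ = 17.6π²/3.5² ≈ 14.18 (4× faster decay)
  n=3: λ₃ = 39.6π²/3.5² ≈ 31.905 (9× faster decay)
As t → ∞, higher modes decay exponentially faster. The n=1 mode dominates: v ~ c₁ sin(πx/3.5) e^{-λ₁t}.
Decay rate: λ₁ = 4.4π²/3.5² ≈ 3.545.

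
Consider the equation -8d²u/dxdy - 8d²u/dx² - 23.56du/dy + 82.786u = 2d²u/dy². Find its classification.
Rewriting in standard form: -8d²u/dx² - 8d²u/dxdy - 2d²u/dy² - 23.56du/dy + 82.786u = 0. Parabolic. (A = -8, B = -8, C = -2 gives B² - 4AC = 0.)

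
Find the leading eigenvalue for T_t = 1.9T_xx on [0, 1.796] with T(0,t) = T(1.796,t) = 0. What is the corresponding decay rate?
Eigenvalues: λₙ = 1.9n²π²/1.796².
First three modes:
  n=1: λ₁ = 1.9π²/1.796² ≈ 5.814
  n=2: λ₂ = 7.6π²/1.796² ≈ 23.254 (4× faster decay)
  n=3: λ₃ = 17.1π²/1.796² ≈ 52.322 (9× faster decay)
As t → ∞, higher modes decay exponentially faster. The n=1 mode dominates: T ~ c₁ sin(πx/1.796) e^{-λ₁t}.
Decay rate: λ₁ = 1.9π²/1.796² ≈ 5.814.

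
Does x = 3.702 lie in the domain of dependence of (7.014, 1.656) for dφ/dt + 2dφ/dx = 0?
Yes. The characteristic through (7.014, 1.656) passes through x = 3.702.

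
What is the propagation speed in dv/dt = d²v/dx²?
Infinite. The heat equation is parabolic, not hyperbolic, so disturbances propagate instantly.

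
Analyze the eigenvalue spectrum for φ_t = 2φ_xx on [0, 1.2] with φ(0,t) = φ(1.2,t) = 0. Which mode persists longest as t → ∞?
Eigenvalues: λₙ = 2n²π²/1.2².
First three modes:
  n=1: λ₁ = 2π²/1.2² ≈ 13.708
  n=2: λ₂ = 8π²/1.2² ≈ 54.831 (4× faster decay)
  n=3: λ₃ = 18π²/1.2² ≈ 123.37 (9× faster decay)
As t → ∞, higher modes decay exponentially faster. The n=1 mode dominates: φ ~ c₁ sin(πx/1.2) e^{-λ₁t}.
Decay rate: λ₁ = 2π²/1.2² ≈ 13.708.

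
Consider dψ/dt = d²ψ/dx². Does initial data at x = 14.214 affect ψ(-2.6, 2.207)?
Yes, for any finite x. The heat equation has infinite propagation speed, so all initial data affects all points at any t > 0.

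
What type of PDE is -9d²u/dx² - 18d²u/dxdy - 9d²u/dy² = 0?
With A = -9, B = -18, C = -9, the discriminant is 0. This is a parabolic PDE.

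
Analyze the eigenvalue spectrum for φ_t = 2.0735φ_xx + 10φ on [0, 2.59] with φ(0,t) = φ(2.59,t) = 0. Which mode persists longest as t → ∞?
Eigenvalues: λₙ = 2.0735n²π²/2.59² - 10.
First three modes:
  n=1: λ₁ = 2.0735π²/2.59² - 10 ≈ -6.949
  n=2: λ₂ = 8.294π²/2.59² - 10 ≈ 2.203
  n=3: λ₃ = 18.6615π²/2.59² - 10 ≈ 17.457
Since 2.0735π²/2.59² ≈ 3.051 < 10, λ₁ < 0.
The n=1 mode grows fastest (−λₙ is largest for n=1) → dominates.
Asymptotic: φ ~ c₁ sin(πx/2.59) e^{6.949t} (exponential growth at rate −λ₁ ≈ 6.949).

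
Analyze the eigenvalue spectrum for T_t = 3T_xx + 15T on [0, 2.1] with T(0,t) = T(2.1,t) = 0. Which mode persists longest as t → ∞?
Eigenvalues: λₙ = 3n²π²/2.1² - 15.
First three modes:
  n=1: λ₁ = 3π²/2.1² - 15 ≈ -8.286
  n=2: λ₂ = 12π²/2.1² - 15 ≈ 11.856
  n=3: λ₃ = 27π²/2.1² - 15 ≈ 45.426
Since 3π²/2.1² ≈ 6.714 < 15, λ₁ < 0.
The n=1 mode grows fastest (−λₙ is largest for n=1) → dominates.
Asymptotic: T ~ c₁ sin(πx/2.1) e^{8.286t} (exponential growth at rate −λ₁ ≈ 8.286).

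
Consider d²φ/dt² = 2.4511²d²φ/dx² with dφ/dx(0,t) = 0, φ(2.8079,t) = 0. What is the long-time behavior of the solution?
As t → ∞, φ oscillates (no decay). Energy is conserved; the solution oscillates indefinitely as standing waves.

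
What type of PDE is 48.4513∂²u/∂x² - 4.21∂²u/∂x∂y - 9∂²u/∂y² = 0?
With A = 48.4513, B = -4.21, C = -9, the discriminant is 1761.9709. This is a hyperbolic PDE.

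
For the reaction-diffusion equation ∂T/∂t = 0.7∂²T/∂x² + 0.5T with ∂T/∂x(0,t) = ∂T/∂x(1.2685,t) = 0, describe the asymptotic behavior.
T grows unboundedly. With Neumann BCs the constant mode has diffusion eigenvalue 0, so any r > 0 makes it grow like e^(0.5t); solution grows exponentially.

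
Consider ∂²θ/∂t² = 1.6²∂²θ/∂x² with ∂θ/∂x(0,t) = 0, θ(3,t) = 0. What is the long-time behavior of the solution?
As t → ∞, θ oscillates (no decay). Energy is conserved; the solution oscillates indefinitely as standing waves.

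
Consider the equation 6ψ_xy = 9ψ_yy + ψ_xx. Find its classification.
Rewriting in standard form: -ψ_xx + 6ψ_xy - 9ψ_yy = 0. Parabolic. (A = -1, B = 6, C = -9 gives B² - 4AC = 0.)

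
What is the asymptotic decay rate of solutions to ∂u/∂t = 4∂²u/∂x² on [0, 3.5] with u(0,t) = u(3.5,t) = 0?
Eigenvalues: λₙ = 4n²π²/3.5².
First three modes:
  n=1: λ₁ = 4π²/3.5² ≈ 3.223
  n=2: λ₂ = 16π²/3.5² ≈ 12.891 (4× faster decay)
  n=3: λ₃ = 36π²/3.5² ≈ 29.005 (9× faster decay)
As t → ∞, higher modes decay exponentially faster. The n=1 mode dominates: u ~ c₁ sin(πx/3.5) e^{-λ₁t}.
Decay rate: λ₁ = 4π²/3.5² ≈ 3.223.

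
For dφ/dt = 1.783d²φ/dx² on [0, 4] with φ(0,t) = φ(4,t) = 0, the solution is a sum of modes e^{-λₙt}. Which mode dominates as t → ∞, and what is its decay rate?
Eigenvalues: λₙ = 1.783n²π²/4².
First three modes:
  n=1: λ₁ = 1.783π²/4² ≈ 1.1
  n=2: λ₂ = 7.132π²/4² ≈ 4.399 (4× faster decay)
  n=3: λ₃ = 16.047π²/4² ≈ 9.899 (9× faster decay)
As t → ∞, higher modes decay exponentially faster. The n=1 mode dominates: φ ~ c₁ sin(πx/4) e^{-λ₁t}.
Decay rate: λ₁ = 1.783π²/4² ≈ 1.1.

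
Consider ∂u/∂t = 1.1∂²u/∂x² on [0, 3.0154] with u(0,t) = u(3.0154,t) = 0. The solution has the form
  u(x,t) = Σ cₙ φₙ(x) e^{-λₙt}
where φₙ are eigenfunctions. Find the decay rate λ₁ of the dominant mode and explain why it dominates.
Eigenvalues: λₙ = 1.1n²π²/3.0154².
First three modes:
  n=1: λ₁ = 1.1π²/3.0154² ≈ 1.194
  n=2: λ₂ = 4.4π²/3.0154² ≈ 4.776 (4× faster decay)
  n=3: λ₃ = 9.9π²/3.0154² ≈ 10.746 (9× faster decay)
As t → ∞, higher modes decay exponentially faster. The n=1 mode dominates: u ~ c₁ sin(πx/3.0154) e^{-λ₁t}.
Decay rate: λ₁ = 1.1π²/3.0154² ≈ 1.194.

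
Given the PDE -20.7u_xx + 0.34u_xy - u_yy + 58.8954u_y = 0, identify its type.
The second-order coefficients are A = -20.7, B = 0.34, C = -1. Since B² - 4AC = -82.6844 < 0, this is an elliptic PDE.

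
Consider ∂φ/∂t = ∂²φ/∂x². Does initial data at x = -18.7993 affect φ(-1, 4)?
Yes, for any finite x. The heat equation has infinite propagation speed, so all initial data affects all points at any t > 0.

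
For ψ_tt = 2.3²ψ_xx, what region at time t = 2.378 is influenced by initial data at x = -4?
Domain of influence: [-9.4694, 1.4694]. Data at x = -4 spreads outward at speed 2.3.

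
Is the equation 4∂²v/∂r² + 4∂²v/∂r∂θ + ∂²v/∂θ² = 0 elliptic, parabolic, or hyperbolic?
Computing B² - 4AC with A = 4, B = 4, C = 1: discriminant = 0 (zero). Answer: parabolic.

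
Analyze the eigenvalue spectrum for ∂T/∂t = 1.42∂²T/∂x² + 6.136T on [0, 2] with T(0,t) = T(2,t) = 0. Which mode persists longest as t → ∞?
Eigenvalues: λₙ = 1.42n²π²/2² - 6.136.
First three modes:
  n=1: λ₁ = 1.42π²/2² - 6.136 ≈ -2.632
  n=2: λ₂ = 5.68π²/2² - 6.136 ≈ 7.879
  n=3: λ₃ = 12.78π²/2² - 6.136 ≈ 25.397
Since 1.42π²/2² ≈ 3.504 < 6.136, λ₁ < 0.
The n=1 mode grows fastest (−λₙ is largest for n=1) → dominates.
Asymptotic: T ~ c₁ sin(πx/2) e^{2.632t} (exponential growth at rate −λ₁ ≈ 2.632).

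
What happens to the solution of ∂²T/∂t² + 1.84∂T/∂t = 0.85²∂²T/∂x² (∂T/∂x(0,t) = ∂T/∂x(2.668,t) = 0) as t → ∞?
T → constant (steady state). Damping (γ=1.84) dissipates the nonconstant modes; with Neumann BCs the spatial average obeys M''+γM'=0 and tends to a finite limit.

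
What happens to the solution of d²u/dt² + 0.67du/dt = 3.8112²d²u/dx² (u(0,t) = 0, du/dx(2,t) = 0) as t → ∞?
u → 0. Damping (γ=0.67) dissipates energy; oscillations decay exponentially.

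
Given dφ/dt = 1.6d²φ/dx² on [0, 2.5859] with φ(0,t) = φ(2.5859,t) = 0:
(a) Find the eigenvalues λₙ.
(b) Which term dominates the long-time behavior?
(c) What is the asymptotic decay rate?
Eigenvalues: λₙ = 1.6n²π²/2.5859².
First three modes:
  n=1: λ₁ = 1.6π²/2.5859² ≈ 2.362
  n=2: λ₂ = 6.4π²/2.5859² ≈ 9.446 (4× faster decay)
  n=3: λ₃ = 14.4π²/2.5859² ≈ 21.254 (9× faster decay)
As t → ∞, higher modes decay exponentially faster. The n=1 mode dominates: φ ~ c₁ sin(πx/2.5859) e^{-λ₁t}.
Decay rate: λ₁ = 1.6π²/2.5859² ≈ 2.362.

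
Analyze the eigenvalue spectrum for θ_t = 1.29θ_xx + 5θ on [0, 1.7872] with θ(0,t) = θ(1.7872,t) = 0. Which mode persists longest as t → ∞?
Eigenvalues: λₙ = 1.29n²π²/1.7872² - 5.
First three modes:
  n=1: λ₁ = 1.29π²/1.7872² - 5 ≈ -1.014
  n=2: λ₂ = 5.16π²/1.7872² - 5 ≈ 10.944
  n=3: λ₃ = 11.61π²/1.7872² - 5 ≈ 30.874
Since 1.29π²/1.7872² ≈ 3.986 < 5, λ₁ < 0.
The n=1 mode grows fastest (−λₙ is largest for n=1) → dominates.
Asymptotic: θ ~ c₁ sin(πx/1.7872) e^{1.014t} (exponential growth at rate −λ₁ ≈ 1.014).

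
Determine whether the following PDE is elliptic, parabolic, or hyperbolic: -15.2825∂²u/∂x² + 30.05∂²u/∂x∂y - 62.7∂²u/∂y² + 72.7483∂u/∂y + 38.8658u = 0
Coefficients: A = -15.2825, B = 30.05, C = -62.7. B² - 4AC = -2929.8485, which is negative, so the equation is elliptic.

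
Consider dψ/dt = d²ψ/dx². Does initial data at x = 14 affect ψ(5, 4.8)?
Yes, for any finite x. The heat equation has infinite propagation speed, so all initial data affects all points at any t > 0.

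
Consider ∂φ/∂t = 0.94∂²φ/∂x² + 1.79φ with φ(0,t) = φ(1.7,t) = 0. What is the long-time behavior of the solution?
As t → ∞, φ → 0. Diffusion dominates reaction (r=1.79 < κπ²/L²≈3.21); solution decays.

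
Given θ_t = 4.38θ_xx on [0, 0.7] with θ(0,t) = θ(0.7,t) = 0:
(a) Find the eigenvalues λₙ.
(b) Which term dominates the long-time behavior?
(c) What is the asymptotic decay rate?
Eigenvalues: λₙ = 4.38n²π²/0.7².
First three modes:
  n=1: λ₁ = 4.38π²/0.7² ≈ 88.222
  n=2: λ₂ = 17.52π²/0.7² ≈ 352.889 (4× faster decay)
  n=3: λ₃ = 39.42π²/0.7² ≈ 794 (9× faster decay)
As t → ∞, higher modes decay exponentially faster. The n=1 mode dominates: θ ~ c₁ sin(πx/0.7) e^{-λ₁t}.
Decay rate: λ₁ = 4.38π²/0.7² ≈ 88.222.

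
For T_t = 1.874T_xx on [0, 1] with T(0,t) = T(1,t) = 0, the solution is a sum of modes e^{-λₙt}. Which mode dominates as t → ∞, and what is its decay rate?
Eigenvalues: λₙ = 1.874n²π².
First three modes:
  n=1: λ₁ = 1.874π² ≈ 18.496
  n=2: λ₂ = 7.496π² ≈ 73.983 (4× faster decay)
  n=3: λ₃ = 16.866π² ≈ 166.461 (9× faster decay)
As t → ∞, higher modes decay exponentially faster. The n=1 mode dominates: T ~ c₁ sin(πx) e^{-λ₁t}.
Decay rate: λ₁ = 1.874π² ≈ 18.496.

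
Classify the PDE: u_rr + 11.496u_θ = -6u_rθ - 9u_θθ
Rewriting in standard form: u_rr + 6u_rθ + 9u_θθ + 11.496u_θ = 0. A = 1, B = 6, C = 9. Discriminant B² - 4AC = 0. Since 0 = 0, parabolic.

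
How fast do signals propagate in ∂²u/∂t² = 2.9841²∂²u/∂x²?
Speed = 2.9841. Information travels along characteristics x = x₀ ± 2.9841t.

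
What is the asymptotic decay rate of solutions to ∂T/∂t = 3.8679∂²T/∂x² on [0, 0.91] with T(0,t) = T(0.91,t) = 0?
Eigenvalues: λₙ = 3.8679n²π²/0.91².
First three modes:
  n=1: λ₁ = 3.8679π²/0.91² ≈ 46.099
  n=2: λ₂ = 15.4716π²/0.91² ≈ 184.396 (4× faster decay)
  n=3: λ₃ = 34.8111π²/0.91² ≈ 414.892 (9× faster decay)
As t → ∞, higher modes decay exponentially faster. The n=1 mode dominates: T ~ c₁ sin(πx/0.91) e^{-λ₁t}.
Decay rate: λ₁ = 3.8679π²/0.91² ≈ 46.099.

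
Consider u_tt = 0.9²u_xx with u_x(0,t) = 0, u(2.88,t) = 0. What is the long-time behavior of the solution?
As t → ∞, u oscillates (no decay). Energy is conserved; the solution oscillates indefinitely as standing waves.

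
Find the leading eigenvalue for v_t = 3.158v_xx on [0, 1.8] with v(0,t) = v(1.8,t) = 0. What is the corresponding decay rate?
Eigenvalues: λₙ = 3.158n²π²/1.8².
First three modes:
  n=1: λ₁ = 3.158π²/1.8² ≈ 9.62
  n=2: λ₂ = 12.632π²/1.8² ≈ 38.479 (4× faster decay)
  n=3: λ₃ = 28.422π²/1.8² ≈ 86.578 (9× faster decay)
As t → ∞, higher modes decay exponentially faster. The n=1 mode dominates: v ~ c₁ sin(πx/1.8) e^{-λ₁t}.
Decay rate: λ₁ = 3.158π²/1.8² ≈ 9.62.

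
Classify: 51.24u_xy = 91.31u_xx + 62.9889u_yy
Rewriting in standard form: -91.31u_xx + 51.24u_xy - 62.9889u_yy = 0. Elliptic (discriminant = -20380.528236).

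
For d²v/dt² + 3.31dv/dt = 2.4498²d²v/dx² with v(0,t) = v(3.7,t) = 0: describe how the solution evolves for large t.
v → 0. Damping (γ=3.31) dissipates energy; oscillations decay exponentially.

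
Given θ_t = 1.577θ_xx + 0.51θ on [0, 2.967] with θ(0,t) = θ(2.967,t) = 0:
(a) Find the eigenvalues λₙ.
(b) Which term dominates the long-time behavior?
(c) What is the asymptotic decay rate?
Eigenvalues: λₙ = 1.577n²π²/2.967² - 0.51.
First three modes:
  n=1: λ₁ = 1.577π²/2.967² - 0.51 ≈ 1.258
  n=2: λ₂ = 6.308π²/2.967² - 0.51 ≈ 6.562
  n=3: λ₃ = 14.193π²/2.967² - 0.51 ≈ 15.403
Since 1.577π²/2.967² ≈ 1.768 > 0.51, all λₙ > 0.
The n=1 mode decays slowest → dominates as t → ∞.
Asymptotic: θ ~ c₁ sin(πx/2.967) e^{-λ₁t} with decay rate λ₁ ≈ 1.258.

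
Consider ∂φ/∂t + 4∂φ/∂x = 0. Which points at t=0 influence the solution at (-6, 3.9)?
A single point: x = -21.6. The characteristic through (-6, 3.9) is x - 4t = const, so x = -6 - 4·3.9 = -21.6.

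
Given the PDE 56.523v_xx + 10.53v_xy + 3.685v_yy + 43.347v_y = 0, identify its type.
The second-order coefficients are A = 56.523, B = 10.53, C = 3.685. Since B² - 4AC = -722.26812 < 0, this is an elliptic PDE.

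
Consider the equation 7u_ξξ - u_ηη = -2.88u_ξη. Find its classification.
Rewriting in standard form: 7u_ξξ + 2.88u_ξη - u_ηη = 0. Hyperbolic. (A = 7, B = 2.88, C = -1 gives B² - 4AC = 36.2944.)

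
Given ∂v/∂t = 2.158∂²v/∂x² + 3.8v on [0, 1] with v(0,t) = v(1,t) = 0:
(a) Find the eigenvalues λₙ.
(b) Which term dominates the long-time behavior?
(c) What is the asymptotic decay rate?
Eigenvalues: λₙ = 2.158n²π²/1² - 3.8.
First three modes:
  n=1: λ₁ = 2.158π² - 3.8 ≈ 17.499
  n=2: λ₂ = 8.632π² - 3.8 ≈ 81.394
  n=3: λ₃ = 19.422π² - 3.8 ≈ 187.887
Since 2.158π² ≈ 21.299 > 3.8, all λₙ > 0.
The n=1 mode decays slowest → dominates as t → ∞.
Asymptotic: v ~ c₁ sin(πx/1) e^{-λ₁t} with decay rate λ₁ ≈ 17.499.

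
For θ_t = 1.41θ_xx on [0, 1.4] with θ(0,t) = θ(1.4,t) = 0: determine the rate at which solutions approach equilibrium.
Eigenvalues: λₙ = 1.41n²π²/1.4².
First three modes:
  n=1: λ₁ = 1.41π²/1.4² ≈ 7.1
  n=2: λ₂ = 5.64π²/1.4² ≈ 28.4 (4× faster decay)
  n=3: λ₃ = 12.69π²/1.4² ≈ 63.901 (9× faster decay)
As t → ∞, higher modes decay exponentially faster. The n=1 mode dominates: θ ~ c₁ sin(πx/1.4) e^{-λ₁t}.
Decay rate: λ₁ = 1.41π²/1.4² ≈ 7.1.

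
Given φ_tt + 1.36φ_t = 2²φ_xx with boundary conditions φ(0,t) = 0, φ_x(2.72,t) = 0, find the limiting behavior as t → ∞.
φ → 0. Damping (γ=1.36) dissipates energy; oscillations decay exponentially.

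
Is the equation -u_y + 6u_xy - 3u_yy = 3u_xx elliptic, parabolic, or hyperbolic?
Rewriting in standard form: -3u_xx + 6u_xy - 3u_yy - u_y = 0. Computing B² - 4AC with A = -3, B = 6, C = -3: discriminant = 0 (zero). Answer: parabolic.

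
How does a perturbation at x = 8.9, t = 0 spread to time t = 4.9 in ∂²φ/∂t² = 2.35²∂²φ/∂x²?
Domain of influence: [-2.615, 20.415]. Data at x = 8.9 spreads outward at speed 2.35.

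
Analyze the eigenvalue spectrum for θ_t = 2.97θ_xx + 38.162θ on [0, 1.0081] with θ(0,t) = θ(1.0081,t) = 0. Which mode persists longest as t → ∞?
Eigenvalues: λₙ = 2.97n²π²/1.0081² - 38.162.
First three modes:
  n=1: λ₁ = 2.97π²/1.0081² - 38.162 ≈ -9.318
  n=2: λ₂ = 11.88π²/1.0081² - 38.162 ≈ 77.212
  n=3: λ₃ = 26.73π²/1.0081² - 38.162 ≈ 221.43
Since 2.97π²/1.0081² ≈ 28.844 < 38.162, λ₁ < 0.
The n=1 mode grows fastest (−λₙ is largest for n=1) → dominates.
Asymptotic: θ ~ c₁ sin(πx/1.0081) e^{9.318t} (exponential growth at rate −λ₁ ≈ 9.318).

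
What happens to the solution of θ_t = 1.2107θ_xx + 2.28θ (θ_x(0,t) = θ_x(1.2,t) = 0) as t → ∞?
θ grows unboundedly. With Neumann BCs the constant mode has diffusion eigenvalue 0, so any r > 0 makes it grow like e^(2.28t); solution grows exponentially.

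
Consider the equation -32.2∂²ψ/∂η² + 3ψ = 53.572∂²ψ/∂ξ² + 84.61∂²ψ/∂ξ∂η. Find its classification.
Rewriting in standard form: -53.572∂²ψ/∂ξ² - 84.61∂²ψ/∂ξ∂η - 32.2∂²ψ/∂η² + 3ψ = 0. Hyperbolic. (A = -53.572, B = -84.61, C = -32.2 gives B² - 4AC = 258.7785.)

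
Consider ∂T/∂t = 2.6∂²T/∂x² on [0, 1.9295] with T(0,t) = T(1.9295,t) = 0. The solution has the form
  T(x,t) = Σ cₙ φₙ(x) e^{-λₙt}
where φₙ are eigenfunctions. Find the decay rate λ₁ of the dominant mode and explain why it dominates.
Eigenvalues: λₙ = 2.6n²π²/1.9295².
First three modes:
  n=1: λ₁ = 2.6π²/1.9295² ≈ 6.893
  n=2: λ₂ = 10.4π²/1.9295² ≈ 27.57 (4× faster decay)
  n=3: λ₃ = 23.4π²/1.9295² ≈ 62.033 (9× faster decay)
As t → ∞, higher modes decay exponentially faster. The n=1 mode dominates: T ~ c₁ sin(πx/1.9295) e^{-λ₁t}.
Decay rate: λ₁ = 2.6π²/1.9295² ≈ 6.893.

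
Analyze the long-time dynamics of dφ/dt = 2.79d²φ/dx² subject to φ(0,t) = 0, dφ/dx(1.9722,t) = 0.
Long-time behavior: φ → 0. Heat escapes through the Dirichlet boundary.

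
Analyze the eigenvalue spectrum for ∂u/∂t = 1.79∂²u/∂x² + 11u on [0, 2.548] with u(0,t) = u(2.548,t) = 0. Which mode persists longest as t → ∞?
Eigenvalues: λₙ = 1.79n²π²/2.548² - 11.
First three modes:
  n=1: λ₁ = 1.79π²/2.548² - 11 ≈ -8.279
  n=2: λ₂ = 7.16π²/2.548² - 11 ≈ -0.115
  n=3: λ₃ = 16.11π²/2.548² - 11 ≈ 13.49
Since 1.79π²/2.548² ≈ 2.721 < 11, λ₁ < 0.
The n=1 mode grows fastest (−λₙ is largest for n=1) → dominates.
Asymptotic: u ~ c₁ sin(πx/2.548) e^{8.279t} (exponential growth at rate −λ₁ ≈ 8.279).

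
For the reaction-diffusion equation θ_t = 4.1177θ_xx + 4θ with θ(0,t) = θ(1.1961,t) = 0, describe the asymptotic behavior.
θ → 0. Diffusion dominates reaction (r=4 < κπ²/L²≈28.41); solution decays.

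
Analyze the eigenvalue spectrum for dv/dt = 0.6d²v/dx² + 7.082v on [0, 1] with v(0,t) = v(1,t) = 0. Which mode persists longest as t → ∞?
Eigenvalues: λₙ = 0.6n²π²/1² - 7.082.
First three modes:
  n=1: λ₁ = 0.6π² - 7.082 ≈ -1.16
  n=2: λ₂ = 2.4π² - 7.082 ≈ 16.605
  n=3: λ₃ = 5.4π² - 7.082 ≈ 46.214
Since 0.6π² ≈ 5.922 < 7.082, λ₁ < 0.
The n=1 mode grows fastest (−λₙ is largest for n=1) → dominates.
Asymptotic: v ~ c₁ sin(πx/1) e^{1.16t} (exponential growth at rate −λ₁ ≈ 1.16).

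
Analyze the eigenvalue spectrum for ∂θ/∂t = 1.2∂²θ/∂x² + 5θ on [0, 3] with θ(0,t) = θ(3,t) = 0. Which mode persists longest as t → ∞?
Eigenvalues: λₙ = 1.2n²π²/3² - 5.
First three modes:
  n=1: λ₁ = 1.2π²/3² - 5 ≈ -3.684
  n=2: λ₂ = 4.8π²/3² - 5 ≈ 0.264
  n=3: λ₃ = 10.8π²/3² - 5 ≈ 6.844
Since 1.2π²/3² ≈ 1.316 < 5, λ₁ < 0.
The n=1 mode grows fastest (−λₙ is largest for n=1) → dominates.
Asymptotic: θ ~ c₁ sin(πx/3) e^{3.684t} (exponential growth at rate −λ₁ ≈ 3.684).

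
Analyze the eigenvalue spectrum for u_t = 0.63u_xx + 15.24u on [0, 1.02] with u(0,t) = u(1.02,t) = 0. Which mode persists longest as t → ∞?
Eigenvalues: λₙ = 0.63n²π²/1.02² - 15.24.
First three modes:
  n=1: λ₁ = 0.63π²/1.02² - 15.24 ≈ -9.264
  n=2: λ₂ = 2.52π²/1.02² - 15.24 ≈ 8.666
  n=3: λ₃ = 5.67π²/1.02² - 15.24 ≈ 38.548
Since 0.63π²/1.02² ≈ 5.976 < 15.24, λ₁ < 0.
The n=1 mode grows fastest (−λₙ is largest for n=1) → dominates.
Asymptotic: u ~ c₁ sin(πx/1.02) e^{9.264t} (exponential growth at rate −λ₁ ≈ 9.264).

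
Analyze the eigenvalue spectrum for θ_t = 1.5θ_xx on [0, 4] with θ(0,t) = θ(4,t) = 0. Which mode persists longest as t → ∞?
Eigenvalues: λₙ = 1.5n²π²/4².
First three modes:
  n=1: λ₁ = 1.5π²/4² ≈ 0.925
  n=2: λ₂ = 6π²/4² ≈ 3.701 (4× faster decay)
  n=3: λ₃ = 13.5π²/4² ≈ 8.327 (9× faster decay)
As t → ∞, higher modes decay exponentially faster. The n=1 mode dominates: θ ~ c₁ sin(πx/4) e^{-λ₁t}.
Decay rate: λ₁ = 1.5π²/4² ≈ 0.925.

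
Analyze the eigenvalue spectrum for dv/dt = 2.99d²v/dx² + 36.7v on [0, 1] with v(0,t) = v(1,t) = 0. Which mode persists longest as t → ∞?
Eigenvalues: λₙ = 2.99n²π²/1² - 36.7.
First three modes:
  n=1: λ₁ = 2.99π² - 36.7 ≈ -7.19
  n=2: λ₂ = 11.96π² - 36.7 ≈ 81.34
  n=3: λ₃ = 26.91π² - 36.7 ≈ 228.891
Since 2.99π² ≈ 29.51 < 36.7, λ₁ < 0.
The n=1 mode grows fastest (−λₙ is largest for n=1) → dominates.
Asymptotic: v ~ c₁ sin(πx/1) e^{7.19t} (exponential growth at rate −λ₁ ≈ 7.19).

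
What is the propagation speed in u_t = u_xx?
Infinite. The heat equation is parabolic, not hyperbolic, so disturbances propagate instantly.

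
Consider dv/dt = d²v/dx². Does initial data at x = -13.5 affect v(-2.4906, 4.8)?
Yes, for any finite x. The heat equation has infinite propagation speed, so all initial data affects all points at any t > 0.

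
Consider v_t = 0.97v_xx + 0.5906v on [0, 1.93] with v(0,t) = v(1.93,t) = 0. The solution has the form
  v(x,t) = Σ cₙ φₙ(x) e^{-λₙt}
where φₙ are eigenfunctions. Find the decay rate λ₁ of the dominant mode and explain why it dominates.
Eigenvalues: λₙ = 0.97n²π²/1.93² - 0.5906.
First three modes:
  n=1: λ₁ = 0.97π²/1.93² - 0.5906 ≈ 1.98
  n=2: λ₂ = 3.88π²/1.93² - 0.5906 ≈ 9.69
  n=3: λ₃ = 8.73π²/1.93² - 0.5906 ≈ 22.541
Since 0.97π²/1.93² ≈ 2.57 > 0.5906, all λₙ > 0.
The n=1 mode decays slowest → dominates as t → ∞.
Asymptotic: v ~ c₁ sin(πx/1.93) e^{-λ₁t} with decay rate λ₁ ≈ 1.98.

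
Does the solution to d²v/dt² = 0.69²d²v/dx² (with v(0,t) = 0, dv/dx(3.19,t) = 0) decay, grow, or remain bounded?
v oscillates (no decay). Energy is conserved; the solution oscillates indefinitely as standing waves.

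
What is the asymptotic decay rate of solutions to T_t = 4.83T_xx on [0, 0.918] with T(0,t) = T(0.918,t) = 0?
Eigenvalues: λₙ = 4.83n²π²/0.918².
First three modes:
  n=1: λ₁ = 4.83π²/0.918² ≈ 56.567
  n=2: λ₂ = 19.32π²/0.918² ≈ 226.267 (4× faster decay)
  n=3: λ₃ = 43.47π²/0.918² ≈ 509.101 (9× faster decay)
As t → ∞, higher modes decay exponentially faster. The n=1 mode dominates: T ~ c₁ sin(πx/0.918) e^{-λ₁t}.
Decay rate: λ₁ = 4.83π²/0.918² ≈ 56.567.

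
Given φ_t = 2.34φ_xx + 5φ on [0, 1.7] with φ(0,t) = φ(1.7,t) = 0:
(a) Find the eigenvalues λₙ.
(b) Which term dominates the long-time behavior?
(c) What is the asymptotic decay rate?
Eigenvalues: λₙ = 2.34n²π²/1.7² - 5.
First three modes:
  n=1: λ₁ = 2.34π²/1.7² - 5 ≈ 2.991
  n=2: λ₂ = 9.36π²/1.7² - 5 ≈ 26.965
  n=3: λ₃ = 21.06π²/1.7² - 5 ≈ 66.922
Since 2.34π²/1.7² ≈ 7.991 > 5, all λₙ > 0.
The n=1 mode decays slowest → dominates as t → ∞.
Asymptotic: φ ~ c₁ sin(πx/1.7) e^{-λ₁t} with decay rate λ₁ ≈ 2.991.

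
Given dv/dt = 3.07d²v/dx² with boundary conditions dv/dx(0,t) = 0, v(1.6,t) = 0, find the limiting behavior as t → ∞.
v → 0. Heat escapes through the Dirichlet boundary.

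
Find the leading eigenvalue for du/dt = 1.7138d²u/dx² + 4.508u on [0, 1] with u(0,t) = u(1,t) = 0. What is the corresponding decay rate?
Eigenvalues: λₙ = 1.7138n²π²/1² - 4.508.
First three modes:
  n=1: λ₁ = 1.7138π² - 4.508 ≈ 12.407
  n=2: λ₂ = 6.8552π² - 4.508 ≈ 63.15
  n=3: λ₃ = 15.4242π² - 4.508 ≈ 147.723
Since 1.7138π² ≈ 16.915 > 4.508, all λₙ > 0.
The n=1 mode decays slowest → dominates as t → ∞.
Asymptotic: u ~ c₁ sin(πx/1) e^{-λ₁t} with decay rate λ₁ ≈ 12.407.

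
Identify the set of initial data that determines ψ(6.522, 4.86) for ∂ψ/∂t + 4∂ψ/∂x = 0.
A single point: x = -12.918. The characteristic through (6.522, 4.86) is x - 4t = const, so x = 6.522 - 4·4.86 = -12.918.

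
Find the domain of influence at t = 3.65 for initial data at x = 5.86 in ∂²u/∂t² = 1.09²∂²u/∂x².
Domain of influence: [1.8815, 9.8385]. Data at x = 5.86 spreads outward at speed 1.09.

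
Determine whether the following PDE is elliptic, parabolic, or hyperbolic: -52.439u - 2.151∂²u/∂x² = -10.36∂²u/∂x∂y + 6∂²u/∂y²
Rewriting in standard form: -2.151∂²u/∂x² + 10.36∂²u/∂x∂y - 6∂²u/∂y² - 52.439u = 0. Coefficients: A = -2.151, B = 10.36, C = -6. B² - 4AC = 55.7056, which is positive, so the equation is hyperbolic.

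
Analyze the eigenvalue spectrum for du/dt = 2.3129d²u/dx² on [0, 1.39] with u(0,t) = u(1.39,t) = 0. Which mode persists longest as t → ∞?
Eigenvalues: λₙ = 2.3129n²π²/1.39².
First three modes:
  n=1: λ₁ = 2.3129π²/1.39² ≈ 11.815
  n=2: λ₂ = 9.2516π²/1.39² ≈ 47.259 (4× faster decay)
  n=3: λ₃ = 20.8161π²/1.39² ≈ 106.333 (9× faster decay)
As t → ∞, higher modes decay exponentially faster. The n=1 mode dominates: u ~ c₁ sin(πx/1.39) e^{-λ₁t}.
Decay rate: λ₁ = 2.3129π²/1.39² ≈ 11.815.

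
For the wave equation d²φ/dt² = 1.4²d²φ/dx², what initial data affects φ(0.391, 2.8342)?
Domain of dependence: [-3.57688, 4.35888]. Signals travel at speed 1.4, so data within |x - 0.391| ≤ 1.4·2.8342 = 3.96788 can reach the point.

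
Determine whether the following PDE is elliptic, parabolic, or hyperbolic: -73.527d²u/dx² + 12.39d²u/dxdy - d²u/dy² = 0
Coefficients: A = -73.527, B = 12.39, C = -1. B² - 4AC = -140.5959, which is negative, so the equation is elliptic.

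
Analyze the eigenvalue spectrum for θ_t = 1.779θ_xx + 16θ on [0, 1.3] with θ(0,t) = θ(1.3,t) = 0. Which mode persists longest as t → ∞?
Eigenvalues: λₙ = 1.779n²π²/1.3² - 16.
First three modes:
  n=1: λ₁ = 1.779π²/1.3² - 16 ≈ -5.611
  n=2: λ₂ = 7.116π²/1.3² - 16 ≈ 25.557
  n=3: λ₃ = 16.011π²/1.3² - 16 ≈ 77.504
Since 1.779π²/1.3² ≈ 10.389 < 16, λ₁ < 0.
The n=1 mode grows fastest (−λₙ is largest for n=1) → dominates.
Asymptotic: θ ~ c₁ sin(πx/1.3) e^{5.611t} (exponential growth at rate −λ₁ ≈ 5.611).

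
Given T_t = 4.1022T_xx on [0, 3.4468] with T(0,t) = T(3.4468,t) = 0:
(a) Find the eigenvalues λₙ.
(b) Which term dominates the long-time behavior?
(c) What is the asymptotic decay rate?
Eigenvalues: λₙ = 4.1022n²π²/3.4468².
First three modes:
  n=1: λ₁ = 4.1022π²/3.4468² ≈ 3.408
  n=2: λ₂ = 16.4088π²/3.4468² ≈ 13.632 (4× faster decay)
  n=3: λ₃ = 36.9198π²/3.4468² ≈ 30.671 (9× faster decay)
As t → ∞, higher modes decay exponentially faster. The n=1 mode dominates: T ~ c₁ sin(πx/3.4468) e^{-λ₁t}.
Decay rate: λ₁ = 4.1022π²/3.4468² ≈ 3.408.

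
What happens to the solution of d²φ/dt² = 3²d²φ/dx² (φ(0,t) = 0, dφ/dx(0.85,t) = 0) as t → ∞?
φ oscillates (no decay). Energy is conserved; the solution oscillates indefinitely as standing waves.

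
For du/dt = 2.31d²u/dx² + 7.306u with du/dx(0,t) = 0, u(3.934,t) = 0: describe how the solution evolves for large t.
u grows unboundedly. Reaction dominates diffusion (r=7.306 > κπ²/(4L²)≈0.37); solution grows exponentially.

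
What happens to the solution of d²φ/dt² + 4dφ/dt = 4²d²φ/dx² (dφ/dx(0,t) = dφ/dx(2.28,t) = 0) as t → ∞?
φ → constant (steady state). Damping (γ=4) dissipates the nonconstant modes; with Neumann BCs the spatial average obeys M''+γM'=0 and tends to a finite limit.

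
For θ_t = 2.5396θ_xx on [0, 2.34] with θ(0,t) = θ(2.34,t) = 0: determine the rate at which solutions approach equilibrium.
Eigenvalues: λₙ = 2.5396n²π²/2.34².
First three modes:
  n=1: λ₁ = 2.5396π²/2.34² ≈ 4.578
  n=2: λ₂ = 10.1584π²/2.34² ≈ 18.31 (4× faster decay)
  n=3: λ₃ = 22.8564π²/2.34² ≈ 41.198 (9× faster decay)
As t → ∞, higher modes decay exponentially faster. The n=1 mode dominates: θ ~ c₁ sin(πx/2.34) e^{-λ₁t}.
Decay rate: λ₁ = 2.5396π²/2.34² ≈ 4.578.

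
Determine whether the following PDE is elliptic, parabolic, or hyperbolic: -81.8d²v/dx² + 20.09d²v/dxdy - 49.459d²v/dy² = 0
Coefficients: A = -81.8, B = 20.09, C = -49.459. B² - 4AC = -15779.3767, which is negative, so the equation is elliptic.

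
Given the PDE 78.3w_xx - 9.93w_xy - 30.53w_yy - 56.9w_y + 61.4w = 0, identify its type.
The second-order coefficients are A = 78.3, B = -9.93, C = -30.53. Since B² - 4AC = 9660.6009 > 0, this is a hyperbolic PDE.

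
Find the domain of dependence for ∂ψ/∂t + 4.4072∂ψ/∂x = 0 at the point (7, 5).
A single point: x = -15.036. The characteristic through (7, 5) is x - 4.4072t = const, so x = 7 - 4.4072·5 = -15.036.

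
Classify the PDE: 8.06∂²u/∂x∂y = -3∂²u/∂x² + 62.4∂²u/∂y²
Rewriting in standard form: 3∂²u/∂x² + 8.06∂²u/∂x∂y - 62.4∂²u/∂y² = 0. A = 3, B = 8.06, C = -62.4. Discriminant B² - 4AC = 813.7636. Since 813.7636 > 0, hyperbolic.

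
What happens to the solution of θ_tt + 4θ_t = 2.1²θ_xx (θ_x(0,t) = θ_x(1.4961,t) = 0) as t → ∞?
θ → constant (steady state). Damping (γ=4) dissipates the nonconstant modes; with Neumann BCs the spatial average obeys M''+γM'=0 and tends to a finite limit.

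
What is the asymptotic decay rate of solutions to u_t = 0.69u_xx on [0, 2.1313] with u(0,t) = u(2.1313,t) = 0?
Eigenvalues: λₙ = 0.69n²π²/2.1313².
First three modes:
  n=1: λ₁ = 0.69π²/2.1313² ≈ 1.499
  n=2: λ₂ = 2.76π²/2.1313² ≈ 5.997 (4× faster decay)
  n=3: λ₃ = 6.21π²/2.1313² ≈ 13.493 (9× faster decay)
As t → ∞, higher modes decay exponentially faster. The n=1 mode dominates: u ~ c₁ sin(πx/2.1313) e^{-λ₁t}.
Decay rate: λ₁ = 0.69π²/2.1313² ≈ 1.499.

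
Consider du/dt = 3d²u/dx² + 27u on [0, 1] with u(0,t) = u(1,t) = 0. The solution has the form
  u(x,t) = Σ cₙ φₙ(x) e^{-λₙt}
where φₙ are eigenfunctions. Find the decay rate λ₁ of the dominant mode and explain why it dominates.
Eigenvalues: λₙ = 3n²π²/1² - 27.
First three modes:
  n=1: λ₁ = 3π² - 27 ≈ 2.609
  n=2: λ₂ = 12π² - 27 ≈ 91.435
  n=3: λ₃ = 27π² - 27 ≈ 239.479
Since 3π² ≈ 29.609 > 27, all λₙ > 0.
The n=1 mode decays slowest → dominates as t → ∞.
Asymptotic: u ~ c₁ sin(πx/1) e^{-λ₁t} with decay rate λ₁ ≈ 2.609.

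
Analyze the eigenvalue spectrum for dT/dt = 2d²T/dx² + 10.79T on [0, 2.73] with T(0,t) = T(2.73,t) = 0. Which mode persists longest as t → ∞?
Eigenvalues: λₙ = 2n²π²/2.73² - 10.79.
First three modes:
  n=1: λ₁ = 2π²/2.73² - 10.79 ≈ -8.141
  n=2: λ₂ = 8π²/2.73² - 10.79 ≈ -0.196
  n=3: λ₃ = 18π²/2.73² - 10.79 ≈ 13.047
Since 2π²/2.73² ≈ 2.649 < 10.79, λ₁ < 0.
The n=1 mode grows fastest (−λₙ is largest for n=1) → dominates.
Asymptotic: T ~ c₁ sin(πx/2.73) e^{8.141t} (exponential growth at rate −λ₁ ≈ 8.141).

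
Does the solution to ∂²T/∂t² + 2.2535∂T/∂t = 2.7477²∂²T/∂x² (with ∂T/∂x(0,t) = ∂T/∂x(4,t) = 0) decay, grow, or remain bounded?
T → constant (steady state). Damping (γ=2.2535) dissipates the nonconstant modes; with Neumann BCs the spatial average obeys M''+γM'=0 and tends to a finite limit.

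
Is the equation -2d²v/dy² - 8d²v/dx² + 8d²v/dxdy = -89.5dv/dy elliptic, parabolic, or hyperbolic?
Rewriting in standard form: -8d²v/dx² + 8d²v/dxdy - 2d²v/dy² + 89.5dv/dy = 0. Computing B² - 4AC with A = -8, B = 8, C = -2: discriminant = 0 (zero). Answer: parabolic.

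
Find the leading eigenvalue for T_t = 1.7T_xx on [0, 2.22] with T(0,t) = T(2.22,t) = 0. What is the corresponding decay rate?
Eigenvalues: λₙ = 1.7n²π²/2.22².
First three modes:
  n=1: λ₁ = 1.7π²/2.22² ≈ 3.404
  n=2: λ₂ = 6.8π²/2.22² ≈ 13.618 (4× faster decay)
  n=3: λ₃ = 15.3π²/2.22² ≈ 30.64 (9× faster decay)
As t → ∞, higher modes decay exponentially faster. The n=1 mode dominates: T ~ c₁ sin(πx/2.22) e^{-λ₁t}.
Decay rate: λ₁ = 1.7π²/2.22² ≈ 3.404.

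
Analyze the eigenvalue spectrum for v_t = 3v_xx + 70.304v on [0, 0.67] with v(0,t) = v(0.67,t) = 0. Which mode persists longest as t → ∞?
Eigenvalues: λₙ = 3n²π²/0.67² - 70.304.
First three modes:
  n=1: λ₁ = 3π²/0.67² - 70.304 ≈ -4.345
  n=2: λ₂ = 12π²/0.67² - 70.304 ≈ 193.53
  n=3: λ₃ = 27π²/0.67² - 70.304 ≈ 523.323
Since 3π²/0.67² ≈ 65.959 < 70.304, λ₁ < 0.
The n=1 mode grows fastest (−λₙ is largest for n=1) → dominates.
Asymptotic: v ~ c₁ sin(πx/0.67) e^{4.345t} (exponential growth at rate −λ₁ ≈ 4.345).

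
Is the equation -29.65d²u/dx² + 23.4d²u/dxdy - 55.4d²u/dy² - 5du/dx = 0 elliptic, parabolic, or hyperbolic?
Computing B² - 4AC with A = -29.65, B = 23.4, C = -55.4: discriminant = -6022.88 (negative). Answer: elliptic.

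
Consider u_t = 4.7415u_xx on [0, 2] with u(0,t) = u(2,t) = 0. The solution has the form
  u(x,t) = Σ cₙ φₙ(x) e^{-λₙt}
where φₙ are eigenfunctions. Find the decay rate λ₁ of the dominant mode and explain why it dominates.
Eigenvalues: λₙ = 4.7415n²π²/2².
First three modes:
  n=1: λ₁ = 4.7415π²/2² ≈ 11.699
  n=2: λ₂ = 18.966π²/2² ≈ 46.797 (4× faster decay)
  n=3: λ₃ = 42.6735π²/2² ≈ 105.293 (9× faster decay)
As t → ∞, higher modes decay exponentially faster. The n=1 mode dominates: u ~ c₁ sin(πx/2) e^{-λ₁t}.
Decay rate: λ₁ = 4.7415π²/2² ≈ 11.699.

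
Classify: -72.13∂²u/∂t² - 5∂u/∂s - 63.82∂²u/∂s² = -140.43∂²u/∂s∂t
Rewriting in standard form: -63.82∂²u/∂s² + 140.43∂²u/∂s∂t - 72.13∂²u/∂t² - 5∂u/∂s = 0. Hyperbolic (discriminant = 1307.2385).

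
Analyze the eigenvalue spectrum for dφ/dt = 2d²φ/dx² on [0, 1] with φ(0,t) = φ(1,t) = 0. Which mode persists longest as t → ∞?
Eigenvalues: λₙ = 2n²π².
First three modes:
  n=1: λ₁ = 2π² ≈ 19.739
  n=2: λ₂ = 8π² ≈ 78.957 (4× faster decay)
  n=3: λ₃ = 18π² ≈ 177.653 (9× faster decay)
As t → ∞, higher modes decay exponentially faster. The n=1 mode dominates: φ ~ c₁ sin(πx) e^{-λ₁t}.
Decay rate: λ₁ = 2π² ≈ 19.739.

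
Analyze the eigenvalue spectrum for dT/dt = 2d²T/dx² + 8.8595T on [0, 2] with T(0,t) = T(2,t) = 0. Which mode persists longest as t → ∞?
Eigenvalues: λₙ = 2n²π²/2² - 8.8595.
First three modes:
  n=1: λ₁ = 2π²/2² - 8.8595 ≈ -3.925
  n=2: λ₂ = 8π²/2² - 8.8595 ≈ 10.88
  n=3: λ₃ = 18π²/2² - 8.8595 ≈ 35.554
Since 2π²/2² ≈ 4.935 < 8.8595, λ₁ < 0.
The n=1 mode grows fastest (−λₙ is largest for n=1) → dominates.
Asymptotic: T ~ c₁ sin(πx/2) e^{3.925t} (exponential growth at rate −λ₁ ≈ 3.925).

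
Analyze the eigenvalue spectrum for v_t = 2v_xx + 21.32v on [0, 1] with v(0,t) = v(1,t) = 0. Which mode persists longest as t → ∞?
Eigenvalues: λₙ = 2n²π²/1² - 21.32.
First three modes:
  n=1: λ₁ = 2π² - 21.32 ≈ -1.581
  n=2: λ₂ = 8π² - 21.32 ≈ 57.637
  n=3: λ₃ = 18π² - 21.32 ≈ 156.333
Since 2π² ≈ 19.739 < 21.32, λ₁ < 0.
The n=1 mode grows fastest (−λₙ is largest for n=1) → dominates.
Asymptotic: v ~ c₁ sin(πx/1) e^{1.581t} (exponential growth at rate −λ₁ ≈ 1.581).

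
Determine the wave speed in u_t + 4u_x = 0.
Speed = 4. Information travels along x - 4t = const (rightward).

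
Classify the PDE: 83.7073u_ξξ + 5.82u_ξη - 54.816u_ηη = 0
A = 83.7073, B = 5.82, C = -54.816. Discriminant B² - 4AC = 18387.8698272. Since 18387.8698272 > 0, hyperbolic.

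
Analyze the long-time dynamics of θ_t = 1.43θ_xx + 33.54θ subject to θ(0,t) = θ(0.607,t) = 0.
Long-time behavior: θ → 0. Diffusion dominates reaction (r=33.54 < κπ²/L²≈38.31); solution decays.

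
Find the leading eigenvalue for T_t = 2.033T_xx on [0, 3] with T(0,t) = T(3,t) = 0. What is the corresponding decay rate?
Eigenvalues: λₙ = 2.033n²π²/3².
First three modes:
  n=1: λ₁ = 2.033π²/3² ≈ 2.229
  n=2: λ₂ = 8.132π²/3² ≈ 8.918 (4× faster decay)
  n=3: λ₃ = 18.297π²/3² ≈ 20.065 (9× faster decay)
As t → ∞, higher modes decay exponentially faster. The n=1 mode dominates: T ~ c₁ sin(πx/3) e^{-λ₁t}.
Decay rate: λ₁ = 2.033π²/3² ≈ 2.229.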